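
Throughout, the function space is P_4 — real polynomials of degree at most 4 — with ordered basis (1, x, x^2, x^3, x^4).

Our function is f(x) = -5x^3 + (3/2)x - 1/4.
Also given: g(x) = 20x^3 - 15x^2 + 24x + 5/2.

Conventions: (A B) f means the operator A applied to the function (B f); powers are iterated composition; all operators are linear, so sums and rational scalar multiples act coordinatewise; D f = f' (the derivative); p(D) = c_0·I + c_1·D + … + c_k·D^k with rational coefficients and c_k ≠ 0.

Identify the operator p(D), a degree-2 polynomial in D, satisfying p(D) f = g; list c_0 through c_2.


D^0 f = -5x^3 + (3/2)x - 1/4
D^1 f = -15x^2 + 3/2
D^2 f = -30x
matching coefficients of g against c_0 f + c_1 Df + … from the top degree down determines the c_i
solution: c_0 = -4, c_1 = 1, c_2 = -1

p(D) = -4·I + D − D^2, i.e. c_0 = -4, c_1 = 1, c_2 = -1


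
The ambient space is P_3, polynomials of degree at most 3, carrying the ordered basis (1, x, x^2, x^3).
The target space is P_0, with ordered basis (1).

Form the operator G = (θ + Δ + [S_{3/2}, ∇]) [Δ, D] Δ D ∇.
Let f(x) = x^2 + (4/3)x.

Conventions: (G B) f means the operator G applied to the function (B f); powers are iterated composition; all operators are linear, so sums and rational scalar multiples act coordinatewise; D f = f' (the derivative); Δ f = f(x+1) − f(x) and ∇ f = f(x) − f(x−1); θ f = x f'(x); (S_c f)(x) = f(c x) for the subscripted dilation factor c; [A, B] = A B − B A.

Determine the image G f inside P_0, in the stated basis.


∇ f = 2x + 1/3
D ∇ f = 2
Δ D ∇ f = 0
D (Δ D ∇) f = 0
Δ D (Δ D ∇) f = 0
Δ (Δ D ∇) f = 0
D Δ (Δ D ∇) f = 0
[Δ, D] (Δ D ∇) f = 0
θ [Δ, D] (Δ D ∇) f = 0
Δ [Δ, D] (Δ D ∇) f = 0
∇ [Δ, D] (Δ D ∇) f = 0
S_{3/2} ∇ [Δ, D] (Δ D ∇) f = 0
S_{3/2} [Δ, D] (Δ D ∇) f = 0
∇ S_{3/2} [Δ, D] (Δ D ∇) f = 0
[S_{3/2}, ∇] [Δ, D] (Δ D ∇) f = 0
(θ + Δ + [S_{3/2}, ∇]) [Δ, D] (Δ D ∇) f = 0

the image equals g(x) = 0


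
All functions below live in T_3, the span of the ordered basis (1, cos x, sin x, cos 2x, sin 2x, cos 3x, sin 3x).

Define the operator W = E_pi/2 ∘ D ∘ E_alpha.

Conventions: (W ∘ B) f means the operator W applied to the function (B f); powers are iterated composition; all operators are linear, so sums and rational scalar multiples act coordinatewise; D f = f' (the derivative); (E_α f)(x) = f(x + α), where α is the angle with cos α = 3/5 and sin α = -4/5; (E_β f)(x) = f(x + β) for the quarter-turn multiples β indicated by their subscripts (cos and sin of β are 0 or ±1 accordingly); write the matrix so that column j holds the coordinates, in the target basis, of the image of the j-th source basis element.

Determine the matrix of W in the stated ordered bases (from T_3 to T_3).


the matrix is [[0, 0, 0, 0, 0, 0, 0]; [0, -3/5, 4/5, 0, 0, 0, 0]; [0, -4/5, -3/5, 0, 0, 0, 0]; [0, 0, 0, -48/25, 14/25, 0, 0]; [0, 0, 0, -14/25, -48/25, 0, 0]; [0, 0, 0, 0, 0, -351/125, -132/125]; [0, 0, 0, 0, 0, 132/125, -351/125]] (rows listed top to bottom)

image of 1: 0
image of cos x: -(3/5)cos x - (4/5)sin x
image of sin x: (4/5)cos x - (3/5)sin x
image of cos 2x: -(48/25)cos 2x - (14/25)sin 2x
image of sin 2x: (14/25)cos 2x - (48/25)sin 2x
image of cos 3x: -(351/125)cos 3x + (132/125)sin 3x
image of sin 3x: -(132/125)cos 3x - (351/125)sin 3x
each image's coordinates form column j of the matrix


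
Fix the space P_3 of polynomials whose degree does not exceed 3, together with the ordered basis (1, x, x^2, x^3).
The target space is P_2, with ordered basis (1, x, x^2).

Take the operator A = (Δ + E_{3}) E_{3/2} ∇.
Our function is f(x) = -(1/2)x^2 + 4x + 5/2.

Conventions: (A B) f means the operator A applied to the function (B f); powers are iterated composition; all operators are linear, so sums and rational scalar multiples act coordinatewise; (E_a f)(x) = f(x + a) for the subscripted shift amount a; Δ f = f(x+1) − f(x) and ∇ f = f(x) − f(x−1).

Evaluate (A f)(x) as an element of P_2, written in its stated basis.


g(x) = -x - 1

∇ f = -x + 9/2
E_{3/2} ∇ f = -x + 3
Δ (E_{3/2} ∇) f = -1
E_{3} (E_{3/2} ∇) f = -x
(Δ + E_{3}) (E_{3/2} ∇) f = -x - 1


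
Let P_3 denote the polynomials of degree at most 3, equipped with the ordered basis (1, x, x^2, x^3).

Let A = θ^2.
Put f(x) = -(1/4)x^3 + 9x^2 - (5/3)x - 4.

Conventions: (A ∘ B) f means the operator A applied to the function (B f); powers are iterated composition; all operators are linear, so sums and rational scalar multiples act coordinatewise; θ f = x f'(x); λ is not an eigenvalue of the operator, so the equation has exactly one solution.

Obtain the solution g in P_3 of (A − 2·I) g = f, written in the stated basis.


write g with unknown coordinates in the stated basis and equate coefficients in (A − 2·I) g = f
solving from the highest basis element down gives g = -(1/28)x^3 + (9/2)x^2 + (5/3)x + 2
check: A g = -(9/28)x^3 + 18x^2 + (5/3)x
so A g − 2·g = -(1/4)x^3 + 9x^2 - (5/3)x - 4 = f ✓

g(x) = -(1/28)x^3 + (9/2)x^2 + (5/3)x + 2


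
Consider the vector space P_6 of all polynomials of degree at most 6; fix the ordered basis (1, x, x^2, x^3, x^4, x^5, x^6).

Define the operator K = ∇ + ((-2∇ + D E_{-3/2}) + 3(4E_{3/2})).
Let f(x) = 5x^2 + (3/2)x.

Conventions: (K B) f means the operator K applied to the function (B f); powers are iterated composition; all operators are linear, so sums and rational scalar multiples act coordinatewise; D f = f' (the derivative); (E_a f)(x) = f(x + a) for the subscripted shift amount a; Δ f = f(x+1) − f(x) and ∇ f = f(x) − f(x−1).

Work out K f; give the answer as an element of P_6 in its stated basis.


g(x) = 60x^2 + 198x + 152

∇ f = 10x - 7/2
∇ f = 10x - 7/2
(-2∇) f = -20x + 7
E_{-3/2} f = 5x^2 - (27/2)x + 9
D E_{-3/2} f = 10x - 27/2
(-2∇ + D E_{-3/2}) f = -10x - 13/2
E_{3/2} f = 5x^2 + (33/2)x + 27/2
(4E_{3/2}) f = 20x^2 + 66x + 54
(3(4E_{3/2})) f = 60x^2 + 198x + 162
((-2∇ + D E_{-3/2}) + 3(4E_{3/2})) f = 60x^2 + 188x + 311/2
(∇ + ((-2∇ + D E_{-3/2}) + 3(4E_{3/2}))) f = 60x^2 + 198x + 152


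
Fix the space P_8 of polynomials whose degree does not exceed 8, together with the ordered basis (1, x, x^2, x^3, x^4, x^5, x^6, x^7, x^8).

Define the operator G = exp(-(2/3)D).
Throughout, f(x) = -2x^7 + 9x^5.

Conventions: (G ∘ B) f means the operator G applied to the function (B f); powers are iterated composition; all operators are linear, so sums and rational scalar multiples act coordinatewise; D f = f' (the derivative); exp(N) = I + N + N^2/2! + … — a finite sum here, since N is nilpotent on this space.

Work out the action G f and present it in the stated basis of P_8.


order-1 term: (28/3)x^6 - 30x^4
order-2 term: -(56/3)x^5 + 40x^3
order-3 term: (560/27)x^4 - (80/3)x^2
order-4 term: -(1120/81)x^3 + (80/9)x
order-5 term: (448/81)x^2 - 32/27
order-6 term: -(896/729)x
order-7 term: 256/2187
the series for exp(-(2/3)D) f terminates at order 7
exp(-(2/3)D) f = -2x^7 + (28/3)x^6 - (29/3)x^5 - (250/27)x^4 + (2120/81)x^3 - (1712/81)x^2 + (5584/729)x - 2336/2187

the image equals g(x) = -2x^7 + (28/3)x^6 - (29/3)x^5 - (250/27)x^4 + (2120/81)x^3 - (1712/81)x^2 + (5584/729)x - 2336/2187


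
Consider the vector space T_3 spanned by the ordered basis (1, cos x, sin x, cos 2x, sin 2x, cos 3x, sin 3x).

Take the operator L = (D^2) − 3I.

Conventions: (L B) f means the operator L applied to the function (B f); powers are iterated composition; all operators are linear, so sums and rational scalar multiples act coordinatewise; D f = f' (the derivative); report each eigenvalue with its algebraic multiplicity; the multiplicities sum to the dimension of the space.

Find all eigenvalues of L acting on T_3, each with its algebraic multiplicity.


image of 1: -3
image of cos x: -4cos x
image of sin x: -4sin x
image of cos 2x: -7cos 2x
image of sin 2x: -7sin 2x
image of cos 3x: -12cos 3x
image of sin 3x: -12sin 3x
the matrix is diagonal; its diagonal is (-3, -4, -4, -7, -7, -12, -12)
for a triangular matrix the eigenvalues are the diagonal entries, with algebraic multiplicity their repetition count

λ = -12 (multiplicity 2), λ = -7 (multiplicity 2), λ = -4 (multiplicity 2), λ = -3 (multiplicity 1)


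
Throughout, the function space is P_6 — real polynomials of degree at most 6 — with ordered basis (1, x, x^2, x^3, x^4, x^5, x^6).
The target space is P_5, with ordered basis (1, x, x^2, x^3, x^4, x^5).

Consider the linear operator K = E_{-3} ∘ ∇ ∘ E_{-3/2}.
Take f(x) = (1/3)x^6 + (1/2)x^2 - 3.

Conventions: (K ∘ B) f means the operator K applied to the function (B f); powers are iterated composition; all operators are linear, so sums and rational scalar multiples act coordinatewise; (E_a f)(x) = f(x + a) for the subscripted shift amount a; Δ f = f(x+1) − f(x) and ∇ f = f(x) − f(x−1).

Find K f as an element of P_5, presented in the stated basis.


E_{-3/2} f = (1/3)x^6 - 3x^5 + (45/4)x^4 - (45/2)x^3 + (413/16)x^2 - (267/16)x + 123/64
∇ E_{-3/2} f = 2x^5 - 20x^4 + (245/3)x^3 - 170x^2 + (1449/8)x - 955/12
E_{-3} ∇ E_{-3/2} f = 2x^5 - 50x^4 + (1505/3)x^3 - 2525x^2 + (51009/8)x - 155135/24

the result is g(x) = 2x^5 - 50x^4 + (1505/3)x^3 - 2525x^2 + (51009/8)x - 155135/24


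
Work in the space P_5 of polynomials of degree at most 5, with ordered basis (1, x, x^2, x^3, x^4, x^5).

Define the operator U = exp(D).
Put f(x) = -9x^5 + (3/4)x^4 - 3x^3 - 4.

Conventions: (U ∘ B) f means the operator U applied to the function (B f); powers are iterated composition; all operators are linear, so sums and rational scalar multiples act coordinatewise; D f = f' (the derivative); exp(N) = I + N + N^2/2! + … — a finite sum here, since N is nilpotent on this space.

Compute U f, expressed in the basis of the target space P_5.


the result is g(x) = -9x^5 - (177/4)x^4 - 90x^3 - (189/2)x^2 - 51x - 61/4

order-1 term: -45x^4 + 3x^3 - 9x^2
order-2 term: -90x^3 + (9/2)x^2 - 9x
order-3 term: -90x^2 + 3x - 3
order-4 term: -45x + 3/4
order-5 term: -9
the series for exp(D) f terminates at order 5
exp(D) f = -9x^5 - (177/4)x^4 - 90x^3 - (189/2)x^2 - 51x - 61/4


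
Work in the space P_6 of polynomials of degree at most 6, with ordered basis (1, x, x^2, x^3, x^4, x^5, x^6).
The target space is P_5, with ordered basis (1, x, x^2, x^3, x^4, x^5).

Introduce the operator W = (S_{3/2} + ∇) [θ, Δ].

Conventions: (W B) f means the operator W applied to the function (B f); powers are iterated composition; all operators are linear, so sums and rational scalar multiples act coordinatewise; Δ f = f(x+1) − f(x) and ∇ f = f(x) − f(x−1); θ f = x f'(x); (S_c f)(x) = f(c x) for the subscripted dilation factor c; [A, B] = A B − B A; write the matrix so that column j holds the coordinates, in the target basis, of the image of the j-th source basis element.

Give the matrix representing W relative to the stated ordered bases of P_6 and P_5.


image of 1: 0
image of x: -1
image of x^2: -3x - 4
image of x^3: -(27/4)x^2 - 15x - 6
image of x^4: -(27/2)x^3 - 39x^2 - 30x - 8
image of x^5: -(405/16)x^4 - (175/2)x^3 - (195/2)x^2 - 50x - 10
image of x^6: -(729/16)x^5 - (1455/8)x^4 - (525/2)x^3 - 195x^2 - 75x - 12
each image's coordinates form column j of the matrix

the matrix is [[0, -1, -4, -6, -8, -10, -12]; [0, 0, -3, -15, -30, -50, -75]; [0, 0, 0, -27/4, -39, -195/2, -195]; [0, 0, 0, 0, -27/2, -175/2, -525/2]; [0, 0, 0, 0, 0, -405/16, -1455/8]; [0, 0, 0, 0, 0, 0, -729/16]] (rows listed top to bottom)


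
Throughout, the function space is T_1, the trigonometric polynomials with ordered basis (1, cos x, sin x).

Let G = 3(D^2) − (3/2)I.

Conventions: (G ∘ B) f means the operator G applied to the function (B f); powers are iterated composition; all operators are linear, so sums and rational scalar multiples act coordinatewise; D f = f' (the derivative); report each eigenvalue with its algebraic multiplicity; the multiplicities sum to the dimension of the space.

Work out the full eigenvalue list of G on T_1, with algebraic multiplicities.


image of 1: -3/2
image of cos x: -(9/2)cos x
image of sin x: -(9/2)sin x
the matrix is diagonal; its diagonal is (-3/2, -9/2, -9/2)
for a triangular matrix the eigenvalues are the diagonal entries, with algebraic multiplicity their repetition count

λ = -9/2 (multiplicity 2), λ = -3/2 (multiplicity 1)


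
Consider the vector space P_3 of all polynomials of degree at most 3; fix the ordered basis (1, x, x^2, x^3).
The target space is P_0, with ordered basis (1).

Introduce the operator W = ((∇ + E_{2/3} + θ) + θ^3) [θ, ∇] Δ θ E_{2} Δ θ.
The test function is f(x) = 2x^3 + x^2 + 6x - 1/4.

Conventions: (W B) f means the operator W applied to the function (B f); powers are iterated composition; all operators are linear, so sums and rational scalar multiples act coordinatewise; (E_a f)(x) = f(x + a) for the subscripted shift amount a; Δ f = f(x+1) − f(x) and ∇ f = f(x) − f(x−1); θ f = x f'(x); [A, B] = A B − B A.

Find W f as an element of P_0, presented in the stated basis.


θ f = 6x^3 + 2x^2 + 6x
Δ θ f = 18x^2 + 22x + 14
E_{2} (Δ θ) f = 18x^2 + 94x + 130
θ E_{2} (Δ θ) f = 36x^2 + 94x
Δ (θ E_{2}) (Δ θ) f = 72x + 130
∇ Δ (θ E_{2}) (Δ θ) f = 72
θ ∇ Δ (θ E_{2}) (Δ θ) f = 0
θ Δ (θ E_{2}) (Δ θ) f = 72x
∇ θ Δ (θ E_{2}) (Δ θ) f = 72
[θ, ∇] Δ (θ E_{2}) (Δ θ) f = -72
∇ ([θ, ∇] Δ θ E_{2}) (Δ θ) f = 0
E_{2/3} ([θ, ∇] Δ θ E_{2}) (Δ θ) f = -72
θ ([θ, ∇] Δ θ E_{2}) (Δ θ) f = 0
(∇ + E_{2/3} + θ) ([θ, ∇] Δ θ E_{2}) (Δ θ) f = -72
θ ([θ, ∇] Δ θ E_{2}) (Δ θ) f = 0
θ θ ([θ, ∇] Δ θ E_{2}) (Δ θ) f = 0
θ θ θ ([θ, ∇] Δ θ E_{2}) (Δ θ) f = 0
((∇ + E_{2/3} + θ) + θ^3) ([θ, ∇] Δ θ E_{2}) (Δ θ) f = -72

the image equals g(x) = -72


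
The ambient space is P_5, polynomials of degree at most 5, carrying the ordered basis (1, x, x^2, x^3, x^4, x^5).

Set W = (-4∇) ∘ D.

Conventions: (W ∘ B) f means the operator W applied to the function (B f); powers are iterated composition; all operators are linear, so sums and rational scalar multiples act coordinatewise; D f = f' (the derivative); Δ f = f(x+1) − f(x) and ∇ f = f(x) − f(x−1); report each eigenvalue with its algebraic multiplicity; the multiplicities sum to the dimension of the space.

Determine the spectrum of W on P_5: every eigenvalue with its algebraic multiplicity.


λ = 0 (multiplicity 6)

image of 1: 0
image of x: 0
image of x^2: -8
image of x^3: -24x + 12
image of x^4: -48x^2 + 48x - 16
image of x^5: -80x^3 + 120x^2 - 80x + 20
the matrix is upper triangular; its diagonal is (0, 0, 0, 0, 0, 0)
for a triangular matrix the eigenvalues are the diagonal entries, with algebraic multiplicity their repetition count


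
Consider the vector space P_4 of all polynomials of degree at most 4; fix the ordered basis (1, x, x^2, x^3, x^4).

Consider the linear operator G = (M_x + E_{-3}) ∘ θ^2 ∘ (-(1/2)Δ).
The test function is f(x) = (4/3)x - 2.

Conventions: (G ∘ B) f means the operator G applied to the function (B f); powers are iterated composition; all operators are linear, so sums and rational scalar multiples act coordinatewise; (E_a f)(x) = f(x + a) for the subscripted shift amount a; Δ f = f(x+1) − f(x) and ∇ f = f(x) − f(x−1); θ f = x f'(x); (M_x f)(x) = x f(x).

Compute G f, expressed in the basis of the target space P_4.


Δ f = 4/3
(-(1/2)Δ) f = -2/3
θ (-(1/2)Δ) f = 0
θ θ (-(1/2)Δ) f = 0
M_x (θ^2 ∘ (-(1/2)Δ)) f = 0
E_{-3} (θ^2 ∘ (-(1/2)Δ)) f = 0
(M_x + E_{-3}) (θ^2 ∘ (-(1/2)Δ)) f = 0

g(x) = 0


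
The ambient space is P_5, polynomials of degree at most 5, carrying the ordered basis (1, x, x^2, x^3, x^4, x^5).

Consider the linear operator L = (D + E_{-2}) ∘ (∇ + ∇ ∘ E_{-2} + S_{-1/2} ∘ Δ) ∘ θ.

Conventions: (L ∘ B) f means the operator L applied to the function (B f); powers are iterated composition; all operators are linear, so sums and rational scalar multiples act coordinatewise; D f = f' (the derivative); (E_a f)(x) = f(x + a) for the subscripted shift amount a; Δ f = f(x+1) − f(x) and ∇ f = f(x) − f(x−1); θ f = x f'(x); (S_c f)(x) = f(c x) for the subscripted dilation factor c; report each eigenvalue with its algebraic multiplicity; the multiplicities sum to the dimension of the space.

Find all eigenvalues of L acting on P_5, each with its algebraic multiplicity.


λ = 0 (multiplicity 6)

image of 1: 0
image of x: 3
image of x^2: 6x - 16
image of x^3: (81/4)x^2 - 99x + 405/2
image of x^4: 30x^3 - 228x^2 + 948x - 1364
image of x^5: (825/16)x^4 - (1025/2)x^3 + (12675/4)x^2 - (18025/2)x + 20105/2
the matrix is upper triangular; its diagonal is (0, 0, 0, 0, 0, 0)
for a triangular matrix the eigenvalues are the diagonal entries, with algebraic multiplicity their repetition count


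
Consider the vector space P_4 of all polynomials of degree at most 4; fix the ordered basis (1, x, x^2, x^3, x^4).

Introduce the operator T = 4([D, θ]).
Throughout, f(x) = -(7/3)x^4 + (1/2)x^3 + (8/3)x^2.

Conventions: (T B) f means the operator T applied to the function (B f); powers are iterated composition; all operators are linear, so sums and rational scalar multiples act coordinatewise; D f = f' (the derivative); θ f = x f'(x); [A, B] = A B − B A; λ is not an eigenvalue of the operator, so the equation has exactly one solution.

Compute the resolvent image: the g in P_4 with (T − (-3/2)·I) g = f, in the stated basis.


the result is g(x) = -(14/9)x^4 + (457/27)x^3 - (3608/27)x^2 + (57728/81)x - 461824/243

write g with unknown coordinates in the stated basis and equate coefficients in (T − (-3/2)·I) g = f
solving from the highest basis element down gives g = -(14/9)x^4 + (457/27)x^3 - (3608/27)x^2 + (57728/81)x - 461824/243
check: T g = -(224/9)x^3 + (1828/9)x^2 - (28864/27)x + 230912/81
so T g − (-3/2)·g = -(7/3)x^4 + (1/2)x^3 + (8/3)x^2 = f ✓


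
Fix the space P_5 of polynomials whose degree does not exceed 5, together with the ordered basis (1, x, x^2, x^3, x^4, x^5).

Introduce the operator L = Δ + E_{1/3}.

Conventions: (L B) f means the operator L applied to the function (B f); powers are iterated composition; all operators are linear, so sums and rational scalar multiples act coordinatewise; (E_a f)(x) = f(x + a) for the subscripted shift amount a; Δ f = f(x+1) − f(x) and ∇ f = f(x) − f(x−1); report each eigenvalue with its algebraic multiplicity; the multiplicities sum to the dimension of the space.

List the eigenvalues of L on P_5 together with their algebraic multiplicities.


image of 1: 1
image of x: x + 4/3
image of x^2: x^2 + (8/3)x + 10/9
image of x^3: x^3 + 4x^2 + (10/3)x + 28/27
image of x^4: x^4 + (16/3)x^3 + (20/3)x^2 + (112/27)x + 82/81
image of x^5: x^5 + (20/3)x^4 + (100/9)x^3 + (280/27)x^2 + (410/81)x + 244/243
the matrix is upper triangular; its diagonal is (1, 1, 1, 1, 1, 1)
for a triangular matrix the eigenvalues are the diagonal entries, with algebraic multiplicity their repetition count

λ = 1 (multiplicity 6)


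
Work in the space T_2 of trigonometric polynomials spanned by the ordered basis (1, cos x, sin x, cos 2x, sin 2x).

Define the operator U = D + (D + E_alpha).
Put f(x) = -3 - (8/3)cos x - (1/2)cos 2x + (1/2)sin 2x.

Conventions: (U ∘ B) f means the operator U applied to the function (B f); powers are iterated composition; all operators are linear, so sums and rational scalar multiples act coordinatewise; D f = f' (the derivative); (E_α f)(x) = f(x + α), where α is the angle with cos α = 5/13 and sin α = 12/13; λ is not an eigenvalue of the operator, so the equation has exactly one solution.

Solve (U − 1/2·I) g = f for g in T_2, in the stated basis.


write g with unknown coordinates in the stated basis and equate coefficients in (U − 1/2·I) g = f
solving from the highest basis element down gives g = -6 + (16/445)cos x - (1216/1335)sin x - (1185/15977)cos 2x - (1999/15977)sin 2x
check: U g = -6 - (3536/1335)cos x - (608/1335)sin x - (8581/15977)cos 2x + (6989/15977)sin 2x
so U g − 1/2·g = -3 - (8/3)cos x - (1/2)cos 2x + (1/2)sin 2x = f ✓

g(x) = -6 + (16/445)cos x - (1216/1335)sin x - (1185/15977)cos 2x - (1999/15977)sin 2x


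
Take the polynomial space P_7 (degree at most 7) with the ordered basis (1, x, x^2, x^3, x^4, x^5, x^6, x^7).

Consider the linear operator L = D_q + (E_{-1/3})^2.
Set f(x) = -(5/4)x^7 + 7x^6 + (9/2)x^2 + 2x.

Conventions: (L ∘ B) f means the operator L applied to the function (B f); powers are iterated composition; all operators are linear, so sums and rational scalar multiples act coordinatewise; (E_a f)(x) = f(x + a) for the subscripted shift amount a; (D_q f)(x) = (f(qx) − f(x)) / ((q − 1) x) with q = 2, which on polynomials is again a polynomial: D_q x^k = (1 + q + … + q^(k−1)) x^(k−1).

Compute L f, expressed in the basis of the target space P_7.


D_q f = -(635/4)x^6 + 441x^5 + (27/2)x + 2
E_{-1/3} f = -(5/4)x^7 + (119/12)x^6 - (203/12)x^5 + (1435/108)x^4 - (1855/324)x^3 + (1913/324)x^2 - (3455/2916)x - 1369/8748
E_{-1/3} E_{-1/3} f = -(5/4)x^7 + (77/6)x^6 - (119/3)x^5 + (1610/27)x^4 - (4060/81)x^3 + (4649/162)x^2 - (7508/729)x + 2962/2187
(D_q + (E_{-1/3})^2) f = -(5/4)x^7 - (1751/12)x^6 + (1204/3)x^5 + (1610/27)x^4 - (4060/81)x^3 + (4649/162)x^2 + (4667/1458)x + 7336/2187

g(x) = -(5/4)x^7 - (1751/12)x^6 + (1204/3)x^5 + (1610/27)x^4 - (4060/81)x^3 + (4649/162)x^2 + (4667/1458)x + 7336/2187


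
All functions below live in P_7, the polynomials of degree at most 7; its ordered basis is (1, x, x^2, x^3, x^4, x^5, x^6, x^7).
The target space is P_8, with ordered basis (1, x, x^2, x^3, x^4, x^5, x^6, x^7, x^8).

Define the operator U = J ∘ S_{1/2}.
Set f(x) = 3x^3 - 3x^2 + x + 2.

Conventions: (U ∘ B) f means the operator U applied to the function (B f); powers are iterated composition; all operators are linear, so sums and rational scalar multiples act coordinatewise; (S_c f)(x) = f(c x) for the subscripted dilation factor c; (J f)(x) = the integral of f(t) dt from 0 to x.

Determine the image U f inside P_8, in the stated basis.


S_{1/2} f = (3/8)x^3 - (3/4)x^2 + (1/2)x + 2
J S_{1/2} f = (3/32)x^4 - (1/4)x^3 + (1/4)x^2 + 2x

the image equals g(x) = (3/32)x^4 - (1/4)x^3 + (1/4)x^2 + 2x


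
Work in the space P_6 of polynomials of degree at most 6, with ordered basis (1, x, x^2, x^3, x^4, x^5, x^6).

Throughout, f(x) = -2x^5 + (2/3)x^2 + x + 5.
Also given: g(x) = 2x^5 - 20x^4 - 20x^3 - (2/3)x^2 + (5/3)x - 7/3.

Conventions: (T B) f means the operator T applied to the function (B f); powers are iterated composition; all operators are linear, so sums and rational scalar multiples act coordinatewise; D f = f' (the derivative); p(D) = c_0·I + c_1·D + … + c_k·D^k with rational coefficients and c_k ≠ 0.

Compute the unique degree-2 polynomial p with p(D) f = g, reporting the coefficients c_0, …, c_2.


D^0 f = -2x^5 + (2/3)x^2 + x + 5
D^1 f = -10x^4 + (4/3)x + 1
D^2 f = -40x^3 + 4/3
matching coefficients of g against c_0 f + c_1 Df + … from the top degree down determines the c_i
solution: c_0 = -1, c_1 = 2, c_2 = 1/2

p(D) = -I + 2·D + (1/2)·D^2, i.e. c_0 = -1, c_1 = 2, c_2 = 1/2


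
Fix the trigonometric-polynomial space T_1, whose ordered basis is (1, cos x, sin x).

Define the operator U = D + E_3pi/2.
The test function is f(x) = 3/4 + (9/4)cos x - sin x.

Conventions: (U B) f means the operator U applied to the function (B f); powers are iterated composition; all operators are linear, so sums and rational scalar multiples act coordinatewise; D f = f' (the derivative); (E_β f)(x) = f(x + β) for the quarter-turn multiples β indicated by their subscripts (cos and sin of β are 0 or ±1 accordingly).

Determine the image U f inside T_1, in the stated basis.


the image equals g(x) = 3/4

D f = -cos x - (9/4)sin x
E_3pi/2 f = 3/4 + cos x + (9/4)sin x
(D + E_3pi/2) f = 3/4


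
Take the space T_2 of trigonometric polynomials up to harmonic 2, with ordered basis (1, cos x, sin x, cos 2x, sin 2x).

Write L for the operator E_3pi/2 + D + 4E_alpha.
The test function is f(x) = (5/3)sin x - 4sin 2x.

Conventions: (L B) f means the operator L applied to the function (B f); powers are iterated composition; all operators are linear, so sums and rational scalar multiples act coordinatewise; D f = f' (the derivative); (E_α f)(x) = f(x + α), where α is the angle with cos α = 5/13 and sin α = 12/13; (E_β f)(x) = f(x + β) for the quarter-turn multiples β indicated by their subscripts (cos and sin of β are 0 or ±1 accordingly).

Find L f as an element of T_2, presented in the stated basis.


E_3pi/2 f = -(5/3)cos x + 4sin 2x
D f = (5/3)cos x - 8cos 2x
E_alpha f = (20/13)cos x + (25/39)sin x - (480/169)cos 2x + (476/169)sin 2x
(4E_alpha) f = (80/13)cos x + (100/39)sin x - (1920/169)cos 2x + (1904/169)sin 2x
(E_3pi/2 + D + 4E_alpha) f = (80/13)cos x + (100/39)sin x - (3272/169)cos 2x + (2580/169)sin 2x

g(x) = (80/13)cos x + (100/39)sin x - (3272/169)cos 2x + (2580/169)sin 2x


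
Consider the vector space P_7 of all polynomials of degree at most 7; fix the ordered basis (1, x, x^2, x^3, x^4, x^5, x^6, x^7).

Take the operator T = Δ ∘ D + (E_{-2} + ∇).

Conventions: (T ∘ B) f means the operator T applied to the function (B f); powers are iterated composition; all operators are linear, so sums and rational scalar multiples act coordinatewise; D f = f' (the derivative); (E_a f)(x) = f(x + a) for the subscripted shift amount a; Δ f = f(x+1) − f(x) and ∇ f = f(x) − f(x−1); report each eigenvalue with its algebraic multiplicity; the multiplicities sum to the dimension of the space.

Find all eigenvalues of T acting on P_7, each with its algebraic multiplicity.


λ = 1 (multiplicity 8)

image of 1: 1
image of x: x - 1
image of x^2: x^2 - 2x + 5
image of x^3: x^3 - 3x^2 + 15x - 4
image of x^4: x^4 - 4x^3 + 30x^2 - 16x + 19
image of x^5: x^5 - 5x^4 + 50x^3 - 40x^2 + 95x - 26
image of x^6: x^6 - 6x^5 + 75x^4 - 80x^3 + 285x^2 - 156x + 69
image of x^7: x^7 - 7x^6 + 105x^5 - 140x^4 + 665x^3 - 546x^2 + 483x - 120
the matrix is upper triangular; its diagonal is (1, 1, 1, 1, 1, 1, 1, 1)
for a triangular matrix the eigenvalues are the diagonal entries, with algebraic multiplicity their repetition count


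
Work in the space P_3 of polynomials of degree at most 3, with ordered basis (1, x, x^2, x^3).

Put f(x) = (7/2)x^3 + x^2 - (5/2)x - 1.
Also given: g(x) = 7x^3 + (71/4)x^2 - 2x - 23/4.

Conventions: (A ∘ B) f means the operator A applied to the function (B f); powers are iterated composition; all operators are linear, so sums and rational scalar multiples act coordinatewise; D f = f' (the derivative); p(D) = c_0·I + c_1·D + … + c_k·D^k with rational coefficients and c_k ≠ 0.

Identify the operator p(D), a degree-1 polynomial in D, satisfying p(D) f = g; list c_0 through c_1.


c_0 = 2, c_1 = 3/2

D^0 f = (7/2)x^3 + x^2 - (5/2)x - 1
D^1 f = (21/2)x^2 + 2x - 5/2
matching coefficients of g against c_0 f + c_1 Df + … from the top degree down determines the c_i
solution: c_0 = 2, c_1 = 3/2


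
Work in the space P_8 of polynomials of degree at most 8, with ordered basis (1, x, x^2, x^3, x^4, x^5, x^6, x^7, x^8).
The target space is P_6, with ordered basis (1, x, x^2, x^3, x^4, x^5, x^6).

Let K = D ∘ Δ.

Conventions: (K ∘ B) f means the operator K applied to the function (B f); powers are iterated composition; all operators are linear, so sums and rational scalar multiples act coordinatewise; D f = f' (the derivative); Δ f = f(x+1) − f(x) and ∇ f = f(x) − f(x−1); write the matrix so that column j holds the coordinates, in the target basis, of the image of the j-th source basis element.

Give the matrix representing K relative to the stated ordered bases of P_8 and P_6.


image of 1: 0
image of x: 0
image of x^2: 2
image of x^3: 6x + 3
image of x^4: 12x^2 + 12x + 4
image of x^5: 20x^3 + 30x^2 + 20x + 5
image of x^6: 30x^4 + 60x^3 + 60x^2 + 30x + 6
image of x^7: 42x^5 + 105x^4 + 140x^3 + 105x^2 + 42x + 7
image of x^8: 56x^6 + 168x^5 + 280x^4 + 280x^3 + 168x^2 + 56x + 8
each image's coordinates form column j of the matrix

the matrix is [[0, 0, 2, 3, 4, 5, 6, 7, 8]; [0, 0, 0, 6, 12, 20, 30, 42, 56]; [0, 0, 0, 0, 12, 30, 60, 105, 168]; [0, 0, 0, 0, 0, 20, 60, 140, 280]; [0, 0, 0, 0, 0, 0, 30, 105, 280]; [0, 0, 0, 0, 0, 0, 0, 42, 168]; [0, 0, 0, 0, 0, 0, 0, 0, 56]] (rows listed top to bottom)


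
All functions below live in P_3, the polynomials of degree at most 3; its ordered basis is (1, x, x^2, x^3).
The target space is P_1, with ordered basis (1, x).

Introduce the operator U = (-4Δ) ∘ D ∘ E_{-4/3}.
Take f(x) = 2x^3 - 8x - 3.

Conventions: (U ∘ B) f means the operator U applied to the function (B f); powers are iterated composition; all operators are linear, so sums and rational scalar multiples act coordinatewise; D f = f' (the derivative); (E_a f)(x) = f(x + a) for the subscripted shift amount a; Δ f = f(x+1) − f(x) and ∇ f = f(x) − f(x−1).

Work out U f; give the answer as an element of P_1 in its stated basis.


E_{-4/3} f = 2x^3 - 8x^2 + (8/3)x + 79/27
D E_{-4/3} f = 6x^2 - 16x + 8/3
Δ (D ∘ E_{-4/3}) f = 12x - 10
(-4Δ) (D ∘ E_{-4/3}) f = -48x + 40

g(x) = -48x + 40


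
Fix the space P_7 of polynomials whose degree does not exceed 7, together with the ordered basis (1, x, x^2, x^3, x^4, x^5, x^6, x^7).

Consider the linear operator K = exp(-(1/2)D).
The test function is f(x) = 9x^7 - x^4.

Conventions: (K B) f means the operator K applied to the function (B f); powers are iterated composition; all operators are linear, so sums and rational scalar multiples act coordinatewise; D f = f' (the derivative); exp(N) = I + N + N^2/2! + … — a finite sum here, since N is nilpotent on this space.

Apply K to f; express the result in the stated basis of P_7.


the image equals g(x) = 9x^7 - (63/2)x^6 + (189/4)x^5 - (323/8)x^4 + (347/16)x^3 - (237/32)x^2 + (95/64)x - 17/128

order-1 term: -(63/2)x^6 + 2x^3
order-2 term: (189/4)x^5 - (3/2)x^2
order-3 term: -(315/8)x^4 + (1/2)x
order-4 term: (315/16)x^3 - 1/16
order-5 term: -(189/32)x^2
order-6 term: (63/64)x
order-7 term: -9/128
the series for exp(-(1/2)D) f terminates at order 7
exp(-(1/2)D) f = 9x^7 - (63/2)x^6 + (189/4)x^5 - (323/8)x^4 + (347/16)x^3 - (237/32)x^2 + (95/64)x - 17/128


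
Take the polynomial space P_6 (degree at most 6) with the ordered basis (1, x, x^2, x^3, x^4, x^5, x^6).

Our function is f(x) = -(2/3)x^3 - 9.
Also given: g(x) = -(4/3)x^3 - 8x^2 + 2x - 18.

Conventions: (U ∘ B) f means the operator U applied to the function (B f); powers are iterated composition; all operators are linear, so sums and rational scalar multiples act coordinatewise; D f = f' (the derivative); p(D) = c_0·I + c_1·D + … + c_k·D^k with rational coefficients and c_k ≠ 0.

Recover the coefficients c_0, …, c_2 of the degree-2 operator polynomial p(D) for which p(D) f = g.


p(D) = 2·I + 4·D − (1/2)·D^2, i.e. c_0 = 2, c_1 = 4, c_2 = -1/2

D^0 f = -(2/3)x^3 - 9
D^1 f = -2x^2
D^2 f = -4x
matching coefficients of g against c_0 f + c_1 Df + … from the top degree down determines the c_i
solution: c_0 = 2, c_1 = 4, c_2 = -1/2


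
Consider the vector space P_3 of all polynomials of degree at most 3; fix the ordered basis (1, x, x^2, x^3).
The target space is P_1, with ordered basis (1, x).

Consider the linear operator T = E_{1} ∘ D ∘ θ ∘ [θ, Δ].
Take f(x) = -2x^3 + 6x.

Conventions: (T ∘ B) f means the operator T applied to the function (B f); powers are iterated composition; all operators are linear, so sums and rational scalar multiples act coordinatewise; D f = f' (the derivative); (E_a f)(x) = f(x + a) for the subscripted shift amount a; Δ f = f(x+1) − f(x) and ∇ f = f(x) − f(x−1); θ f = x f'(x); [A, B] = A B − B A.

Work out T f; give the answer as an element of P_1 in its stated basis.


Δ f = -6x^2 - 6x + 4
θ Δ f = -12x^2 - 6x
θ f = -6x^3 + 6x
Δ θ f = -18x^2 - 18x
[θ, Δ] f = 6x^2 + 12x
θ [θ, Δ] f = 12x^2 + 12x
D θ [θ, Δ] f = 24x + 12
E_{1} D θ [θ, Δ] f = 24x + 36

the result is g(x) = 24x + 36


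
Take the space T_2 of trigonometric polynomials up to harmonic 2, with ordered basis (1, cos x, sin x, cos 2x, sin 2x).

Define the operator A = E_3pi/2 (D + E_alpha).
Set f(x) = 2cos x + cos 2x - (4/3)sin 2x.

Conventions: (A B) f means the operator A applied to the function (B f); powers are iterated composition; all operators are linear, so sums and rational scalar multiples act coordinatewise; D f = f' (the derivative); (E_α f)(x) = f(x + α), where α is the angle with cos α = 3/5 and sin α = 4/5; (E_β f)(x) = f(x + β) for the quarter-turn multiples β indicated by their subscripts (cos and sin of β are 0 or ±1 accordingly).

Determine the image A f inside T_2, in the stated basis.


D f = -2sin x - (8/3)cos 2x - 2sin 2x
E_alpha f = (6/5)cos x - (8/5)sin x - (39/25)cos 2x - (44/75)sin 2x
(D + E_alpha) f = (6/5)cos x - (18/5)sin x - (317/75)cos 2x - (194/75)sin 2x
E_3pi/2 (D + E_alpha) f = (18/5)cos x + (6/5)sin x + (317/75)cos 2x + (194/75)sin 2x

the result is g(x) = (18/5)cos x + (6/5)sin x + (317/75)cos 2x + (194/75)sin 2x


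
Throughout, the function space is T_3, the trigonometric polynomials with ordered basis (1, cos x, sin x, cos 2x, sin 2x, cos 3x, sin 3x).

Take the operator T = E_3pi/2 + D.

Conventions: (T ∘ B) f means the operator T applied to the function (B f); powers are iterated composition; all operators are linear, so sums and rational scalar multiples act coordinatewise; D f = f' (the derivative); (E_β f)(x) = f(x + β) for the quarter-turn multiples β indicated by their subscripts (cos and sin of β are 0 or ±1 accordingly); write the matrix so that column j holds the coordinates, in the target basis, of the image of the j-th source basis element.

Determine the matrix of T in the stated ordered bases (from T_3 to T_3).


image of 1: 1
image of cos x: 0
image of sin x: 0
image of cos 2x: -cos 2x - 2sin 2x
image of sin 2x: 2cos 2x - sin 2x
image of cos 3x: -4sin 3x
image of sin 3x: 4cos 3x
each image's coordinates form column j of the matrix

the matrix is [[1, 0, 0, 0, 0, 0, 0]; [0, 0, 0, 0, 0, 0, 0]; [0, 0, 0, 0, 0, 0, 0]; [0, 0, 0, -1, 2, 0, 0]; [0, 0, 0, -2, -1, 0, 0]; [0, 0, 0, 0, 0, 0, 4]; [0, 0, 0, 0, 0, -4, 0]] (rows listed top to bottom)


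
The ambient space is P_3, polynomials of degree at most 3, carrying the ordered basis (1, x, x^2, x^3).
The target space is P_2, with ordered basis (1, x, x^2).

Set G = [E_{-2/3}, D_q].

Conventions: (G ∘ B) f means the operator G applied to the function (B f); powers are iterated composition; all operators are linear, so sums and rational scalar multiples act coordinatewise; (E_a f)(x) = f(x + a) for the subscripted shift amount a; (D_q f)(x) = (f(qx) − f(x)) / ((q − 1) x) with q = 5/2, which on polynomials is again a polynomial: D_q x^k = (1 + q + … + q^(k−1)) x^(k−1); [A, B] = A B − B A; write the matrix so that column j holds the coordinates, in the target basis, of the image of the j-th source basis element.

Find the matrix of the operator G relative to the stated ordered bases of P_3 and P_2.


image of 1: 0
image of x: 0
image of x^2: -1
image of x^3: -6x + 3
each image's coordinates form column j of the matrix

the matrix is [[0, 0, -1, 3]; [0, 0, 0, -6]; [0, 0, 0, 0]] (rows listed top to bottom)


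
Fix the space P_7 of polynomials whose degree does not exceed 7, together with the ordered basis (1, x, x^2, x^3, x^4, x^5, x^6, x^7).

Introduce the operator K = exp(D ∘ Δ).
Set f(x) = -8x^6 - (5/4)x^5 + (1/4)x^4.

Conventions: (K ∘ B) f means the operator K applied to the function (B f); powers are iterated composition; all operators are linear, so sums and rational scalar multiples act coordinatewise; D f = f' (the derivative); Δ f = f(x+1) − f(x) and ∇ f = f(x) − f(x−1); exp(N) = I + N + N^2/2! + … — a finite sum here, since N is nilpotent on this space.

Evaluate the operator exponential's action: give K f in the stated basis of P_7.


g(x) = -8x^6 - (5/4)x^5 - (959/4)x^4 - 505x^3 - (3909/2)x^2 - 3217x - 11061/4

order-1 term: -240x^4 - 505x^3 - (1029/2)x^2 - 262x - 213/4
order-2 term: -1440x^2 - 2955x - 1752
order-3 term: -960
the series for exp(D ∘ Δ) f terminates at order 3
exp(D ∘ Δ) f = -8x^6 - (5/4)x^5 - (959/4)x^4 - 505x^3 - (3909/2)x^2 - 3217x - 11061/4


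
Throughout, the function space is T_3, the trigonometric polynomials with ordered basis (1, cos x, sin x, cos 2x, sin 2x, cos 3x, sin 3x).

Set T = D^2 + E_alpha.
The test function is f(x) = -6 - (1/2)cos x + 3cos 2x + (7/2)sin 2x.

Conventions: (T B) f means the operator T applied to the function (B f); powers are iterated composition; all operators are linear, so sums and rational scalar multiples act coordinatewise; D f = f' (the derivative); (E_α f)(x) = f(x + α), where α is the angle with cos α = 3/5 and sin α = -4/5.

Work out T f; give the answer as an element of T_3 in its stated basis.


the result is g(x) = -6 + (1/5)cos x - (2/5)sin x - (81/5)cos 2x - (121/10)sin 2x

D f = (1/2)sin x + 7cos 2x - 6sin 2x
D D f = (1/2)cos x - 12cos 2x - 14sin 2x
E_alpha f = -6 - (3/10)cos x - (2/5)sin x - (21/5)cos 2x + (19/10)sin 2x
(D^2 + E_alpha) f = -6 + (1/5)cos x - (2/5)sin x - (81/5)cos 2x - (121/10)sin 2x


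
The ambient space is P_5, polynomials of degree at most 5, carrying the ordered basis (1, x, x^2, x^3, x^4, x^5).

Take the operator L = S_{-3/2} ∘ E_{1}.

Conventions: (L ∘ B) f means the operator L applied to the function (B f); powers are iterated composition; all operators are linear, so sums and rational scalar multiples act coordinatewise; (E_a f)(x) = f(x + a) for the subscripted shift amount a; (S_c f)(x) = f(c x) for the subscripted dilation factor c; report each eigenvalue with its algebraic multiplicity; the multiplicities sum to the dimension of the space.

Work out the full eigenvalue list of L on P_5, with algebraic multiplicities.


image of 1: 1
image of x: -(3/2)x + 1
image of x^2: (9/4)x^2 - 3x + 1
image of x^3: -(27/8)x^3 + (27/4)x^2 - (9/2)x + 1
image of x^4: (81/16)x^4 - (27/2)x^3 + (27/2)x^2 - 6x + 1
image of x^5: -(243/32)x^5 + (405/16)x^4 - (135/4)x^3 + (45/2)x^2 - (15/2)x + 1
the matrix is upper triangular; its diagonal is (1, -3/2, 9/4, -27/8, 81/16, -243/32)
for a triangular matrix the eigenvalues are the diagonal entries, with algebraic multiplicity their repetition count

λ = -243/32 (multiplicity 1), λ = -27/8 (multiplicity 1), λ = -3/2 (multiplicity 1), λ = 1 (multiplicity 1), λ = 9/4 (multiplicity 1), λ = 81/16 (multiplicity 1)


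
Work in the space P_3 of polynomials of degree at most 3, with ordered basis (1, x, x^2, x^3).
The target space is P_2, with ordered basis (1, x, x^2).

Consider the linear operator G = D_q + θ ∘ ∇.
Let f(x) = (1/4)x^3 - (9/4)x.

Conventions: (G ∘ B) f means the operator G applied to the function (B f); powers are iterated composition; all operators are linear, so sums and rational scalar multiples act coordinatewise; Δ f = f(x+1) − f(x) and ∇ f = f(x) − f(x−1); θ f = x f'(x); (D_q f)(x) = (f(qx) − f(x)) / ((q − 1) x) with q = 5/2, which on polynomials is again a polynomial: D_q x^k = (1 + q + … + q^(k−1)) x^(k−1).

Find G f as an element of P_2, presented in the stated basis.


g(x) = (63/16)x^2 - (3/4)x - 9/4

D_q f = (39/16)x^2 - 9/4
∇ f = (3/4)x^2 - (3/4)x - 2
θ ∇ f = (3/2)x^2 - (3/4)x
(D_q + θ ∘ ∇) f = (63/16)x^2 - (3/4)x - 9/4


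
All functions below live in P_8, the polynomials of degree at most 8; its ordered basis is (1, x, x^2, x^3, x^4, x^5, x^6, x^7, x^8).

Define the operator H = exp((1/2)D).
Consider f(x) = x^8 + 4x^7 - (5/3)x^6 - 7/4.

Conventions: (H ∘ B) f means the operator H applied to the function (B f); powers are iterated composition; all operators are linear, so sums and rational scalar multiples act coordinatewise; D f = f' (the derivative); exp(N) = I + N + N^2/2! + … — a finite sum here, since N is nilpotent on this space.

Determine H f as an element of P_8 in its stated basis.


the image equals g(x) = x^8 + 8x^7 + (58/3)x^6 + 23x^5 + (125/8)x^4 + (19/3)x^3 + (3/2)x^2 + (3/16)x - 1337/768

order-1 term: 4x^7 + 14x^6 - 5x^5
order-2 term: 7x^6 + 21x^5 - (25/4)x^4
order-3 term: 7x^5 + (35/2)x^4 - (25/6)x^3
order-4 term: (35/8)x^4 + (35/4)x^3 - (25/16)x^2
order-5 term: (7/4)x^3 + (21/8)x^2 - (5/16)x
order-6 term: (7/16)x^2 + (7/16)x - 5/192
order-7 term: (1/16)x + 1/32
order-8 term: 1/256
the series for exp((1/2)D) f terminates at order 8
exp((1/2)D) f = x^8 + 8x^7 + (58/3)x^6 + 23x^5 + (125/8)x^4 + (19/3)x^3 + (3/2)x^2 + (3/16)x - 1337/768
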